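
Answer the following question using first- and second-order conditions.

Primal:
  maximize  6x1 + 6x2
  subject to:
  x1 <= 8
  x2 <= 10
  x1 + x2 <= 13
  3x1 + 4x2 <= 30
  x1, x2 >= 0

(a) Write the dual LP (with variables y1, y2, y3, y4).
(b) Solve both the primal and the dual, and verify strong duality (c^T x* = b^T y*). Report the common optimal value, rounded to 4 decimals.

The standard primal-dual pair for 'max c^T x s.t. A x <= b, x >= 0' is:
  Dual:  min b^T y  s.t.  A^T y >= c,  y >= 0.

So the dual LP is:
  minimize  8y1 + 10y2 + 13y3 + 30y4
  subject to:
    y1 + y3 + 3y4 >= 6
    y2 + y3 + 4y4 >= 6
    y1, y2, y3, y4 >= 0

Solving the primal: x* = (8, 1.5).
  primal value c^T x* = 57.
Solving the dual: y* = (1.5, 0, 0, 1.5).
  dual value b^T y* = 57.
Strong duality: c^T x* = b^T y*. Confirmed.

57


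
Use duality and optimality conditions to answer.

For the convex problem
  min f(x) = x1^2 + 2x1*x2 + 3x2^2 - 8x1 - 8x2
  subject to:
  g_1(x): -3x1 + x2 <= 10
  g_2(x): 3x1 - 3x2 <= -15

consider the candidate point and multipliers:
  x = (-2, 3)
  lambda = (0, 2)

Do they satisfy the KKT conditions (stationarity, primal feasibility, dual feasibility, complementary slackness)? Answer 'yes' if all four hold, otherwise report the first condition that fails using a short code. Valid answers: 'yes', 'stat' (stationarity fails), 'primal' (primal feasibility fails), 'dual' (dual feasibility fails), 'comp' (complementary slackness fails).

Gradient of f: grad f(x) = Q x + c = (-6, 6)
Constraint values g_i(x) = a_i^T x - b_i:
  g_1((-2, 3)) = -1
  g_2((-2, 3)) = 0
Stationarity residual: grad f(x) + sum_i lambda_i a_i = (0, 0)
  -> stationarity OK
Primal feasibility (all g_i <= 0): OK
Dual feasibility (all lambda_i >= 0): OK
Complementary slackness (lambda_i * g_i(x) = 0 for all i): OK

Verdict: yes, KKT holds.

yes


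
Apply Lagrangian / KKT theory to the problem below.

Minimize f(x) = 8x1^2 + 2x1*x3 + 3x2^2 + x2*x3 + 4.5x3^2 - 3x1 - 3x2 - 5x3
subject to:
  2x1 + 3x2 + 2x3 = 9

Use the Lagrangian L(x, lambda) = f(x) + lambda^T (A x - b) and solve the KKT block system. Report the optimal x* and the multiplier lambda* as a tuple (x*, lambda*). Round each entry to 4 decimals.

Form the Lagrangian:
  L(x, lambda) = (1/2) x^T Q x + c^T x + lambda^T (A x - b)
Stationarity (grad_x L = 0): Q x + c + A^T lambda = 0.
Primal feasibility: A x = b.

This gives the KKT block system:
  [ Q   A^T ] [ x     ]   [-c ]
  [ A    0  ] [ lambda ] = [ b ]

Solving the linear system:
  x*      = (0.4881, 2.0264, 0.9724)
  lambda* = (-3.3769)
  f(x*)   = 8.9934

x* = (0.4881, 2.0264, 0.9724), lambda* = (-3.3769)


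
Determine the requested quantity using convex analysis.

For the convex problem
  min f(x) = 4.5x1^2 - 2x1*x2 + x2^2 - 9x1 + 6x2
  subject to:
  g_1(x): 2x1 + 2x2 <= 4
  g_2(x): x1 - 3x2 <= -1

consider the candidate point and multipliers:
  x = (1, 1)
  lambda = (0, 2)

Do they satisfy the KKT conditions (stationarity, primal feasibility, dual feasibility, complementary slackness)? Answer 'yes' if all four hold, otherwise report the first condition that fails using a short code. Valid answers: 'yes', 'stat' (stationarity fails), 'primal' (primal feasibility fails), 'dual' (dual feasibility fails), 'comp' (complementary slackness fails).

Gradient of f: grad f(x) = Q x + c = (-2, 6)
Constraint values g_i(x) = a_i^T x - b_i:
  g_1((1, 1)) = 0
  g_2((1, 1)) = -1
Stationarity residual: grad f(x) + sum_i lambda_i a_i = (0, 0)
  -> stationarity OK
Primal feasibility (all g_i <= 0): OK
Dual feasibility (all lambda_i >= 0): OK
Complementary slackness (lambda_i * g_i(x) = 0 for all i): FAILS

Verdict: the first failing condition is complementary_slackness -> comp.

comp


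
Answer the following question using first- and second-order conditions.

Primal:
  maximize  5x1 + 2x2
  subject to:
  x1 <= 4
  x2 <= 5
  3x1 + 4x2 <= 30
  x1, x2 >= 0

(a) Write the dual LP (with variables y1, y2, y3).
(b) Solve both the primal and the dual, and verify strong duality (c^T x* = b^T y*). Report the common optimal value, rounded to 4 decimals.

The standard primal-dual pair for 'max c^T x s.t. A x <= b, x >= 0' is:
  Dual:  min b^T y  s.t.  A^T y >= c,  y >= 0.

So the dual LP is:
  minimize  4y1 + 5y2 + 30y3
  subject to:
    y1 + 3y3 >= 5
    y2 + 4y3 >= 2
    y1, y2, y3 >= 0

Solving the primal: x* = (4, 4.5).
  primal value c^T x* = 29.
Solving the dual: y* = (3.5, 0, 0.5).
  dual value b^T y* = 29.
Strong duality: c^T x* = b^T y*. Confirmed.

29


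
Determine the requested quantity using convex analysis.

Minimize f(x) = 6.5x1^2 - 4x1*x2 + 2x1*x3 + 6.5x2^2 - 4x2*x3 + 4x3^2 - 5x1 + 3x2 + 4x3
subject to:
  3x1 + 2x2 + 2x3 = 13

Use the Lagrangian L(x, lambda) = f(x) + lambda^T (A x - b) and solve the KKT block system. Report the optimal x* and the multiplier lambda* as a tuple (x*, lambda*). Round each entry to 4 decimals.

Form the Lagrangian:
  L(x, lambda) = (1/2) x^T Q x + c^T x + lambda^T (A x - b)
Stationarity (grad_x L = 0): Q x + c + A^T lambda = 0.
Primal feasibility: A x = b.

This gives the KKT block system:
  [ Q   A^T ] [ x     ]   [-c ]
  [ A    0  ] [ lambda ] = [ b ]

Solving the linear system:
  x*      = (2.1618, 1.8296, 1.4277)
  lambda* = (-6.2134)
  f(x*)   = 40.5826

x* = (2.1618, 1.8296, 1.4277), lambda* = (-6.2134)


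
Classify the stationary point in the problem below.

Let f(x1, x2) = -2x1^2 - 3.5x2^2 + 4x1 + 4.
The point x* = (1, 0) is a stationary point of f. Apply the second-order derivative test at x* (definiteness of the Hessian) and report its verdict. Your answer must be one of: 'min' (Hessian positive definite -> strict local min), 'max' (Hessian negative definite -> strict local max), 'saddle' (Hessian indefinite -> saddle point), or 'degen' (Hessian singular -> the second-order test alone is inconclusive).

Compute the Hessian H = grad^2 f:
  H = [[-4, 0], [0, -7]]
Verify stationarity: grad f(x*) = H x* + g = (0, 0).
Eigenvalues of H: -7, -4.
Both eigenvalues < 0, so H is negative definite -> x* is a strict local max.

max


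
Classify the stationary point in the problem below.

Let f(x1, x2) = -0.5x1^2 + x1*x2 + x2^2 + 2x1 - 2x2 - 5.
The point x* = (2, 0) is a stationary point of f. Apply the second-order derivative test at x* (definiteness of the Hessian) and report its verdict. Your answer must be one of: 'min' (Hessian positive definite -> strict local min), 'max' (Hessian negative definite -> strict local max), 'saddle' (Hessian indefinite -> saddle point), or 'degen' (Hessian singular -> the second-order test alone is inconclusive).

Compute the Hessian H = grad^2 f:
  H = [[-1, 1], [1, 2]]
Verify stationarity: grad f(x*) = H x* + g = (0, 0).
Eigenvalues of H: -1.3028, 2.3028.
Eigenvalues have mixed signs, so H is indefinite -> x* is a saddle point.

saddle


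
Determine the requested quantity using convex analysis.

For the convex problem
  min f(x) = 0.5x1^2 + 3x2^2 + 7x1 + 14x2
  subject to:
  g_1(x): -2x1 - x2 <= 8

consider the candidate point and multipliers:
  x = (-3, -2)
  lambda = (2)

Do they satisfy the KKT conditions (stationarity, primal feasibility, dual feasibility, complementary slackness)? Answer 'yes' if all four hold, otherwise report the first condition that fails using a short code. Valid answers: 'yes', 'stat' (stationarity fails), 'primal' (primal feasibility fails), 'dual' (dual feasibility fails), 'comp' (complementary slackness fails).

Gradient of f: grad f(x) = Q x + c = (4, 2)
Constraint values g_i(x) = a_i^T x - b_i:
  g_1((-3, -2)) = 0
Stationarity residual: grad f(x) + sum_i lambda_i a_i = (0, 0)
  -> stationarity OK
Primal feasibility (all g_i <= 0): OK
Dual feasibility (all lambda_i >= 0): OK
Complementary slackness (lambda_i * g_i(x) = 0 for all i): OK

Verdict: yes, KKT holds.

yes


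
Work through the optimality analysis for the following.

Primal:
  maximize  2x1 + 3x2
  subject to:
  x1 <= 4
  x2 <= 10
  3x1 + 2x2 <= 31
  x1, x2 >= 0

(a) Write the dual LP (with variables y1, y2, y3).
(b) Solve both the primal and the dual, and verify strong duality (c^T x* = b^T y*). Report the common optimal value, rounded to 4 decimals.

The standard primal-dual pair for 'max c^T x s.t. A x <= b, x >= 0' is:
  Dual:  min b^T y  s.t.  A^T y >= c,  y >= 0.

So the dual LP is:
  minimize  4y1 + 10y2 + 31y3
  subject to:
    y1 + 3y3 >= 2
    y2 + 2y3 >= 3
    y1, y2, y3 >= 0

Solving the primal: x* = (3.6667, 10).
  primal value c^T x* = 37.3333.
Solving the dual: y* = (0, 1.6667, 0.6667).
  dual value b^T y* = 37.3333.
Strong duality: c^T x* = b^T y*. Confirmed.

37.3333


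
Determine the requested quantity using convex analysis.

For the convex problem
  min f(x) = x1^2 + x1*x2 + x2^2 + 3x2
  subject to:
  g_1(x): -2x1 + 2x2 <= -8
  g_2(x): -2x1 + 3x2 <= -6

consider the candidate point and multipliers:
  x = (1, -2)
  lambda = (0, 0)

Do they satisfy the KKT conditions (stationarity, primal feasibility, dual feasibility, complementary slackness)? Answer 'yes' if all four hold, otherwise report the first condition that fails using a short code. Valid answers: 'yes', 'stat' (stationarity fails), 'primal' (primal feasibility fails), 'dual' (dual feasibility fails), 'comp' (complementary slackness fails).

Gradient of f: grad f(x) = Q x + c = (0, 0)
Constraint values g_i(x) = a_i^T x - b_i:
  g_1((1, -2)) = 2
  g_2((1, -2)) = -2
Stationarity residual: grad f(x) + sum_i lambda_i a_i = (0, 0)
  -> stationarity OK
Primal feasibility (all g_i <= 0): FAILS
Dual feasibility (all lambda_i >= 0): OK
Complementary slackness (lambda_i * g_i(x) = 0 for all i): OK

Verdict: the first failing condition is primal_feasibility -> primal.

primal


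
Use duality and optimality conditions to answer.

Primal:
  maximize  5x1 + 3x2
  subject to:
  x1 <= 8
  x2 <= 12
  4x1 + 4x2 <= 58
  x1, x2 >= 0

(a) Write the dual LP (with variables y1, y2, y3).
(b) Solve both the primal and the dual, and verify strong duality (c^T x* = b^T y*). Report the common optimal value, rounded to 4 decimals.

The standard primal-dual pair for 'max c^T x s.t. A x <= b, x >= 0' is:
  Dual:  min b^T y  s.t.  A^T y >= c,  y >= 0.

So the dual LP is:
  minimize  8y1 + 12y2 + 58y3
  subject to:
    y1 + 4y3 >= 5
    y2 + 4y3 >= 3
    y1, y2, y3 >= 0

Solving the primal: x* = (8, 6.5).
  primal value c^T x* = 59.5.
Solving the dual: y* = (2, 0, 0.75).
  dual value b^T y* = 59.5.
Strong duality: c^T x* = b^T y*. Confirmed.

59.5


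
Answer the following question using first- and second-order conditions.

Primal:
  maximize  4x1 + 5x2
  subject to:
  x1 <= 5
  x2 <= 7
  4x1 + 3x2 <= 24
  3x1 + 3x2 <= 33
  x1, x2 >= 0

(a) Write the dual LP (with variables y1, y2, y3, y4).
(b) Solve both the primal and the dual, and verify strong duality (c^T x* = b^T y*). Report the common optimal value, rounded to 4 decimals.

The standard primal-dual pair for 'max c^T x s.t. A x <= b, x >= 0' is:
  Dual:  min b^T y  s.t.  A^T y >= c,  y >= 0.

So the dual LP is:
  minimize  5y1 + 7y2 + 24y3 + 33y4
  subject to:
    y1 + 4y3 + 3y4 >= 4
    y2 + 3y3 + 3y4 >= 5
    y1, y2, y3, y4 >= 0

Solving the primal: x* = (0.75, 7).
  primal value c^T x* = 38.
Solving the dual: y* = (0, 2, 1, 0).
  dual value b^T y* = 38.
Strong duality: c^T x* = b^T y*. Confirmed.

38


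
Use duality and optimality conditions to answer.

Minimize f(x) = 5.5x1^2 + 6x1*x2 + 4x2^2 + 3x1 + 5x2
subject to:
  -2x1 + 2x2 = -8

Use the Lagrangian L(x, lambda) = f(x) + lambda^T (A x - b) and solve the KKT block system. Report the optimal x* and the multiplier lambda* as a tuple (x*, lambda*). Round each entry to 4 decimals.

Form the Lagrangian:
  L(x, lambda) = (1/2) x^T Q x + c^T x + lambda^T (A x - b)
Stationarity (grad_x L = 0): Q x + c + A^T lambda = 0.
Primal feasibility: A x = b.

This gives the KKT block system:
  [ Q   A^T ] [ x     ]   [-c ]
  [ A    0  ] [ lambda ] = [ b ]

Solving the linear system:
  x*      = (1.5484, -2.4516)
  lambda* = (2.6613)
  f(x*)   = 6.8387

x* = (1.5484, -2.4516), lambda* = (2.6613)


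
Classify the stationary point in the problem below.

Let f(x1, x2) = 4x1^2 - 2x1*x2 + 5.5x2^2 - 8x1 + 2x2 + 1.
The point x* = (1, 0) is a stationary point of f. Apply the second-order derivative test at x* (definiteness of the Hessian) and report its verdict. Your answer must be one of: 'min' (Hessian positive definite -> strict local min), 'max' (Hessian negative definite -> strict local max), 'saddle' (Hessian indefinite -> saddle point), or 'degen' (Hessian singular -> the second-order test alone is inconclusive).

Compute the Hessian H = grad^2 f:
  H = [[8, -2], [-2, 11]]
Verify stationarity: grad f(x*) = H x* + g = (0, 0).
Eigenvalues of H: 7, 12.
Both eigenvalues > 0, so H is positive definite -> x* is a strict local min.

min


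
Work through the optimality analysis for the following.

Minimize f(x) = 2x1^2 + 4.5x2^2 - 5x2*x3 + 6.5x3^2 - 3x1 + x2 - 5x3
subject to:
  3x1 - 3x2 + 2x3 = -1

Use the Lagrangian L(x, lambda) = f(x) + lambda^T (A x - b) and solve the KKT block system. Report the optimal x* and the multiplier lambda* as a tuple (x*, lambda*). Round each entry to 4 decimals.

Form the Lagrangian:
  L(x, lambda) = (1/2) x^T Q x + c^T x + lambda^T (A x - b)
Stationarity (grad_x L = 0): Q x + c + A^T lambda = 0.
Primal feasibility: A x = b.

This gives the KKT block system:
  [ Q   A^T ] [ x     ]   [-c ]
  [ A    0  ] [ lambda ] = [ b ]

Solving the linear system:
  x*      = (-0.1075, 0.4908, 0.3975)
  lambda* = (1.1433)
  f(x*)   = -0.0154

x* = (-0.1075, 0.4908, 0.3975), lambda* = (1.1433)


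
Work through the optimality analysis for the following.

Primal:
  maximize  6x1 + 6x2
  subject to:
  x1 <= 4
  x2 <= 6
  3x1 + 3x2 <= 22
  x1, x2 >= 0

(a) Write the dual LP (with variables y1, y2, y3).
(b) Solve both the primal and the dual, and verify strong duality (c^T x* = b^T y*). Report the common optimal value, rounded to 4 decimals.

The standard primal-dual pair for 'max c^T x s.t. A x <= b, x >= 0' is:
  Dual:  min b^T y  s.t.  A^T y >= c,  y >= 0.

So the dual LP is:
  minimize  4y1 + 6y2 + 22y3
  subject to:
    y1 + 3y3 >= 6
    y2 + 3y3 >= 6
    y1, y2, y3 >= 0

Solving the primal: x* = (1.3333, 6).
  primal value c^T x* = 44.
Solving the dual: y* = (0, 0, 2).
  dual value b^T y* = 44.
Strong duality: c^T x* = b^T y*. Confirmed.

44


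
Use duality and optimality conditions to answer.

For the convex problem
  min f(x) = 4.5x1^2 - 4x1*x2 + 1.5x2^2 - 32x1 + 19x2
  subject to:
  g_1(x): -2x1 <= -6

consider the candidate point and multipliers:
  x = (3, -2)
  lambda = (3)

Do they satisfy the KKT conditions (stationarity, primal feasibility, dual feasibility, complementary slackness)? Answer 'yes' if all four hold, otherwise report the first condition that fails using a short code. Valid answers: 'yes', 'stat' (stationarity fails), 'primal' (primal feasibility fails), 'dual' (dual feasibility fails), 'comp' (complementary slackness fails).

Gradient of f: grad f(x) = Q x + c = (3, 1)
Constraint values g_i(x) = a_i^T x - b_i:
  g_1((3, -2)) = 0
Stationarity residual: grad f(x) + sum_i lambda_i a_i = (-3, 1)
  -> stationarity FAILS
Primal feasibility (all g_i <= 0): OK
Dual feasibility (all lambda_i >= 0): OK
Complementary slackness (lambda_i * g_i(x) = 0 for all i): OK

Verdict: the first failing condition is stationarity -> stat.

stat


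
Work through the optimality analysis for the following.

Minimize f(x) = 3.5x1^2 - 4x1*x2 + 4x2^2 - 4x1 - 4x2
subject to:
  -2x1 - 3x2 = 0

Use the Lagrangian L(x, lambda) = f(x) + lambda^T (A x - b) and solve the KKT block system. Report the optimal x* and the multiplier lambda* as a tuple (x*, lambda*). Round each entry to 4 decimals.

Form the Lagrangian:
  L(x, lambda) = (1/2) x^T Q x + c^T x + lambda^T (A x - b)
Stationarity (grad_x L = 0): Q x + c + A^T lambda = 0.
Primal feasibility: A x = b.

This gives the KKT block system:
  [ Q   A^T ] [ x     ]   [-c ]
  [ A    0  ] [ lambda ] = [ b ]

Solving the linear system:
  x*      = (0.0839, -0.0559)
  lambda* = (-1.5944)
  f(x*)   = -0.0559

x* = (0.0839, -0.0559), lambda* = (-1.5944)


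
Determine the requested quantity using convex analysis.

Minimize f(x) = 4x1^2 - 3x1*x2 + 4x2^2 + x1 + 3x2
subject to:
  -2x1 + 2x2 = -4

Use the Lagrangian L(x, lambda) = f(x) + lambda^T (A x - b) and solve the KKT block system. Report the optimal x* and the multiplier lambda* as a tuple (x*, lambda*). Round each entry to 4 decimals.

Form the Lagrangian:
  L(x, lambda) = (1/2) x^T Q x + c^T x + lambda^T (A x - b)
Stationarity (grad_x L = 0): Q x + c + A^T lambda = 0.
Primal feasibility: A x = b.

This gives the KKT block system:
  [ Q   A^T ] [ x     ]   [-c ]
  [ A    0  ] [ lambda ] = [ b ]

Solving the linear system:
  x*      = (0.6, -1.4)
  lambda* = (5)
  f(x*)   = 8.2

x* = (0.6, -1.4), lambda* = (5)


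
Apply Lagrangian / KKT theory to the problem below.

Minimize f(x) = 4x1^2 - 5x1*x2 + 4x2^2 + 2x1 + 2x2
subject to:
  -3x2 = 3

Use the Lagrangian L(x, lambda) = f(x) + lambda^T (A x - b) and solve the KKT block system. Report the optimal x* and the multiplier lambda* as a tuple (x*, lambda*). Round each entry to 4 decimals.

Form the Lagrangian:
  L(x, lambda) = (1/2) x^T Q x + c^T x + lambda^T (A x - b)
Stationarity (grad_x L = 0): Q x + c + A^T lambda = 0.
Primal feasibility: A x = b.

This gives the KKT block system:
  [ Q   A^T ] [ x     ]   [-c ]
  [ A    0  ] [ lambda ] = [ b ]

Solving the linear system:
  x*      = (-0.875, -1)
  lambda* = (-0.5417)
  f(x*)   = -1.0625

x* = (-0.875, -1), lambda* = (-0.5417)


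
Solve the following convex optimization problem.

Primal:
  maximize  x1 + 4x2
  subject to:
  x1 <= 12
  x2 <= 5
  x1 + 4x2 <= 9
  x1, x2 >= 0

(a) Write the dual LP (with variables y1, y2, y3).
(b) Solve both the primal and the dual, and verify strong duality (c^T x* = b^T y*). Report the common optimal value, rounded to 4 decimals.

The standard primal-dual pair for 'max c^T x s.t. A x <= b, x >= 0' is:
  Dual:  min b^T y  s.t.  A^T y >= c,  y >= 0.

So the dual LP is:
  minimize  12y1 + 5y2 + 9y3
  subject to:
    y1 + y3 >= 1
    y2 + 4y3 >= 4
    y1, y2, y3 >= 0

Solving the primal: x* = (9, 0).
  primal value c^T x* = 9.
Solving the dual: y* = (0, 0, 1).
  dual value b^T y* = 9.
Strong duality: c^T x* = b^T y*. Confirmed.

9


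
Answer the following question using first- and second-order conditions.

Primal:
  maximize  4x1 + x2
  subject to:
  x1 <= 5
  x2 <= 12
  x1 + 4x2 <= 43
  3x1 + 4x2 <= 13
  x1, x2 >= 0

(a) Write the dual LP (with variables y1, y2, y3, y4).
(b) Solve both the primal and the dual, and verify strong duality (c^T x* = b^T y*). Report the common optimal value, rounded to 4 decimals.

The standard primal-dual pair for 'max c^T x s.t. A x <= b, x >= 0' is:
  Dual:  min b^T y  s.t.  A^T y >= c,  y >= 0.

So the dual LP is:
  minimize  5y1 + 12y2 + 43y3 + 13y4
  subject to:
    y1 + y3 + 3y4 >= 4
    y2 + 4y3 + 4y4 >= 1
    y1, y2, y3, y4 >= 0

Solving the primal: x* = (4.3333, 0).
  primal value c^T x* = 17.3333.
Solving the dual: y* = (0, 0, 0, 1.3333).
  dual value b^T y* = 17.3333.
Strong duality: c^T x* = b^T y*. Confirmed.

17.3333


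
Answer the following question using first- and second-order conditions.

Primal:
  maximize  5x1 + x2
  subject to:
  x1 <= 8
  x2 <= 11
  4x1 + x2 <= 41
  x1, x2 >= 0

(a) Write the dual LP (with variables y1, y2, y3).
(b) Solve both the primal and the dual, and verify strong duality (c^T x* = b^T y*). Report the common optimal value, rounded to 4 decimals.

The standard primal-dual pair for 'max c^T x s.t. A x <= b, x >= 0' is:
  Dual:  min b^T y  s.t.  A^T y >= c,  y >= 0.

So the dual LP is:
  minimize  8y1 + 11y2 + 41y3
  subject to:
    y1 + 4y3 >= 5
    y2 + y3 >= 1
    y1, y2, y3 >= 0

Solving the primal: x* = (8, 9).
  primal value c^T x* = 49.
Solving the dual: y* = (1, 0, 1).
  dual value b^T y* = 49.
Strong duality: c^T x* = b^T y*. Confirmed.

49


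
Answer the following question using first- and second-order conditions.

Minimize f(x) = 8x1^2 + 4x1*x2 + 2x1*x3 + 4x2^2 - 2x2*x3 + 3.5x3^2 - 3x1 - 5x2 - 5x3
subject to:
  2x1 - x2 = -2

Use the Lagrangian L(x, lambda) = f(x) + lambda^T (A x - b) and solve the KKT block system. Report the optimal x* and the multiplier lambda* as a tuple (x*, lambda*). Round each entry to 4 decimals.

Form the Lagrangian:
  L(x, lambda) = (1/2) x^T Q x + c^T x + lambda^T (A x - b)
Stationarity (grad_x L = 0): Q x + c + A^T lambda = 0.
Primal feasibility: A x = b.

This gives the KKT block system:
  [ Q   A^T ] [ x     ]   [-c ]
  [ A    0  ] [ lambda ] = [ b ]

Solving the linear system:
  x*      = (-0.3851, 1.2297, 1.1757)
  lambda* = (0.9459)
  f(x*)   = -4.4899

x* = (-0.3851, 1.2297, 1.1757), lambda* = (0.9459)


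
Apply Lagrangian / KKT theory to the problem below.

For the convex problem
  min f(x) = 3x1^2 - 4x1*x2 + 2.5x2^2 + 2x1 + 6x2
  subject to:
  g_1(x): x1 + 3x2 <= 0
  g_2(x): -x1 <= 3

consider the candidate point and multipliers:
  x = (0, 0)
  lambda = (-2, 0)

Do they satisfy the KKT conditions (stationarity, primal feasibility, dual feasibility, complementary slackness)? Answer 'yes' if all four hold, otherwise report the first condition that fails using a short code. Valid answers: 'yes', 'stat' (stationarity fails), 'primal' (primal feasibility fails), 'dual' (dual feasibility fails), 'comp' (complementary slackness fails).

Gradient of f: grad f(x) = Q x + c = (2, 6)
Constraint values g_i(x) = a_i^T x - b_i:
  g_1((0, 0)) = 0
  g_2((0, 0)) = -3
Stationarity residual: grad f(x) + sum_i lambda_i a_i = (0, 0)
  -> stationarity OK
Primal feasibility (all g_i <= 0): OK
Dual feasibility (all lambda_i >= 0): FAILS
Complementary slackness (lambda_i * g_i(x) = 0 for all i): OK

Verdict: the first failing condition is dual_feasibility -> dual.

dual


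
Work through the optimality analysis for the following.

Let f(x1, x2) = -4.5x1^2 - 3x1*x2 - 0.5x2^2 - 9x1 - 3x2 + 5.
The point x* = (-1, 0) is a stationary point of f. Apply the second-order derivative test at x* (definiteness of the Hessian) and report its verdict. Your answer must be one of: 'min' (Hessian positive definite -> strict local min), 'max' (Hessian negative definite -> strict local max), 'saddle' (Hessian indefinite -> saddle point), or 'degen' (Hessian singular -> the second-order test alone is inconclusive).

Compute the Hessian H = grad^2 f:
  H = [[-9, -3], [-3, -1]]
Verify stationarity: grad f(x*) = H x* + g = (0, 0).
Eigenvalues of H: -10, 0.
H has a zero eigenvalue (singular; negative semidefinite but not definite), so H is neither positive definite, negative definite, nor indefinite. The second-order test alone is inconclusive -> degen.
(Indeed, f is constant along the null direction of H through x*, so x* is not a strict local extremum.)

degen


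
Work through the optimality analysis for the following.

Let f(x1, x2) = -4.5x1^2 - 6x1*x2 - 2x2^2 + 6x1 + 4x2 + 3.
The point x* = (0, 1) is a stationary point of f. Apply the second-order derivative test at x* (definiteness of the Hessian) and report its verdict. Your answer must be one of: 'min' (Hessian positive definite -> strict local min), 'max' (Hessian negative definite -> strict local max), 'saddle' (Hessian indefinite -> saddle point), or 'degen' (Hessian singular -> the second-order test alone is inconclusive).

Compute the Hessian H = grad^2 f:
  H = [[-9, -6], [-6, -4]]
Verify stationarity: grad f(x*) = H x* + g = (0, 0).
Eigenvalues of H: -13, 0.
H has a zero eigenvalue (singular; negative semidefinite but not definite), so H is neither positive definite, negative definite, nor indefinite. The second-order test alone is inconclusive -> degen.
(Indeed, f is constant along the null direction of H through x*, so x* is not a strict local extremum.)

degen


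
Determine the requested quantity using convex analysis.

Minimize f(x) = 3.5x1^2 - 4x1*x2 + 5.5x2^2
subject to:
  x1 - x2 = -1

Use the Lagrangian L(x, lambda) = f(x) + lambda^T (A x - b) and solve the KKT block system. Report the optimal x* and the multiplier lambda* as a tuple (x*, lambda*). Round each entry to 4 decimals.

Form the Lagrangian:
  L(x, lambda) = (1/2) x^T Q x + c^T x + lambda^T (A x - b)
Stationarity (grad_x L = 0): Q x + c + A^T lambda = 0.
Primal feasibility: A x = b.

This gives the KKT block system:
  [ Q   A^T ] [ x     ]   [-c ]
  [ A    0  ] [ lambda ] = [ b ]

Solving the linear system:
  x*      = (-0.7, 0.3)
  lambda* = (6.1)
  f(x*)   = 3.05

x* = (-0.7, 0.3), lambda* = (6.1)


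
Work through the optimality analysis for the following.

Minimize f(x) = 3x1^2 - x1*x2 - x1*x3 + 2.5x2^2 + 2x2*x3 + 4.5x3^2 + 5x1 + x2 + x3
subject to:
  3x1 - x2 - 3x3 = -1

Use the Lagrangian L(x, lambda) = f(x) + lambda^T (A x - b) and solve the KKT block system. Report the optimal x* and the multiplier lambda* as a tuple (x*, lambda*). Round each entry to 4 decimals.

Form the Lagrangian:
  L(x, lambda) = (1/2) x^T Q x + c^T x + lambda^T (A x - b)
Stationarity (grad_x L = 0): Q x + c + A^T lambda = 0.
Primal feasibility: A x = b.

This gives the KKT block system:
  [ Q   A^T ] [ x     ]   [-c ]
  [ A    0  ] [ lambda ] = [ b ]

Solving the linear system:
  x*      = (-0.7083, -0.3244, -0.2668)
  lambda* = (-0.4472)
  f(x*)   = -2.2898

x* = (-0.7083, -0.3244, -0.2668), lambda* = (-0.4472)


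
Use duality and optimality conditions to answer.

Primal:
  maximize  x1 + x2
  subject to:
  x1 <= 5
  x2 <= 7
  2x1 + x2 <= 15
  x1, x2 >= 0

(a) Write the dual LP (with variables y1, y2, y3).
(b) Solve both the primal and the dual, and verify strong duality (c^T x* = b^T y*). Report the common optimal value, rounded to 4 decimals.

The standard primal-dual pair for 'max c^T x s.t. A x <= b, x >= 0' is:
  Dual:  min b^T y  s.t.  A^T y >= c,  y >= 0.

So the dual LP is:
  minimize  5y1 + 7y2 + 15y3
  subject to:
    y1 + 2y3 >= 1
    y2 + y3 >= 1
    y1, y2, y3 >= 0

Solving the primal: x* = (4, 7).
  primal value c^T x* = 11.
Solving the dual: y* = (0, 0.5, 0.5).
  dual value b^T y* = 11.
Strong duality: c^T x* = b^T y*. Confirmed.

11


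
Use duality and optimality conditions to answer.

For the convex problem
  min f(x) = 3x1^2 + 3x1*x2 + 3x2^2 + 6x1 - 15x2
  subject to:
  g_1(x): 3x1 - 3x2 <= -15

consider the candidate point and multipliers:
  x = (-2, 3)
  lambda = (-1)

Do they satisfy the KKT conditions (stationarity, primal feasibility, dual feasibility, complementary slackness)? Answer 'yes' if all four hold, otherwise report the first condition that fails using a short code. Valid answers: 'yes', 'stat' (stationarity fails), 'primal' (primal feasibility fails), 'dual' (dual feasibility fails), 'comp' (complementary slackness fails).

Gradient of f: grad f(x) = Q x + c = (3, -3)
Constraint values g_i(x) = a_i^T x - b_i:
  g_1((-2, 3)) = 0
Stationarity residual: grad f(x) + sum_i lambda_i a_i = (0, 0)
  -> stationarity OK
Primal feasibility (all g_i <= 0): OK
Dual feasibility (all lambda_i >= 0): FAILS
Complementary slackness (lambda_i * g_i(x) = 0 for all i): OK

Verdict: the first failing condition is dual_feasibility -> dual.

dual


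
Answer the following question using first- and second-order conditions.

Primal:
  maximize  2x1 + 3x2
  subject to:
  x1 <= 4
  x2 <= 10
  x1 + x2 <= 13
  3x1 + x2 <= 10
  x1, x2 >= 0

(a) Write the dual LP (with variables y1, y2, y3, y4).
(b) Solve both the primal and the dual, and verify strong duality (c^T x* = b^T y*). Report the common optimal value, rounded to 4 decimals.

The standard primal-dual pair for 'max c^T x s.t. A x <= b, x >= 0' is:
  Dual:  min b^T y  s.t.  A^T y >= c,  y >= 0.

So the dual LP is:
  minimize  4y1 + 10y2 + 13y3 + 10y4
  subject to:
    y1 + y3 + 3y4 >= 2
    y2 + y3 + y4 >= 3
    y1, y2, y3, y4 >= 0

Solving the primal: x* = (0, 10).
  primal value c^T x* = 30.
Solving the dual: y* = (0, 2.3333, 0, 0.6667).
  dual value b^T y* = 30.
Strong duality: c^T x* = b^T y*. Confirmed.

30


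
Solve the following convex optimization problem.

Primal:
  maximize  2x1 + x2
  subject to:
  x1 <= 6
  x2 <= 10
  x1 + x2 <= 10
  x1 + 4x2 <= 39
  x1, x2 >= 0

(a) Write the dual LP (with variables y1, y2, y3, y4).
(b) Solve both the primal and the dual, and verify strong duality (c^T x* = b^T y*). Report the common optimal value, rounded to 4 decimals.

The standard primal-dual pair for 'max c^T x s.t. A x <= b, x >= 0' is:
  Dual:  min b^T y  s.t.  A^T y >= c,  y >= 0.

So the dual LP is:
  minimize  6y1 + 10y2 + 10y3 + 39y4
  subject to:
    y1 + y3 + y4 >= 2
    y2 + y3 + 4y4 >= 1
    y1, y2, y3, y4 >= 0

Solving the primal: x* = (6, 4).
  primal value c^T x* = 16.
Solving the dual: y* = (1, 0, 1, 0).
  dual value b^T y* = 16.
Strong duality: c^T x* = b^T y*. Confirmed.

16


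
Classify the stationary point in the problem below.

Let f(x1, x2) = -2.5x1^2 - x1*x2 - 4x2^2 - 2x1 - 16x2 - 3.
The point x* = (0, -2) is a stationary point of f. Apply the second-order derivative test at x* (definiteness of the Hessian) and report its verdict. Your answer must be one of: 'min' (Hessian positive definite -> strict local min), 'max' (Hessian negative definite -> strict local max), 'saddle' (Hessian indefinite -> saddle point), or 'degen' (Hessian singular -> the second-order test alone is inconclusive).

Compute the Hessian H = grad^2 f:
  H = [[-5, -1], [-1, -8]]
Verify stationarity: grad f(x*) = H x* + g = (0, 0).
Eigenvalues of H: -8.3028, -4.6972.
Both eigenvalues < 0, so H is negative definite -> x* is a strict local max.

max


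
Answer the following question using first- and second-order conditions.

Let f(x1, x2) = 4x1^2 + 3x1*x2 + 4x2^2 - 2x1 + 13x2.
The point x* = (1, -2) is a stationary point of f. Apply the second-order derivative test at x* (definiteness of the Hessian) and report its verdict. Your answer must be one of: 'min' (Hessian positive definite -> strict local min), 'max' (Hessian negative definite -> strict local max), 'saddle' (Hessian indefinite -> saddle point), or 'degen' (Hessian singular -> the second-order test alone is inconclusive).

Compute the Hessian H = grad^2 f:
  H = [[8, 3], [3, 8]]
Verify stationarity: grad f(x*) = H x* + g = (0, 0).
Eigenvalues of H: 5, 11.
Both eigenvalues > 0, so H is positive definite -> x* is a strict local min.

min


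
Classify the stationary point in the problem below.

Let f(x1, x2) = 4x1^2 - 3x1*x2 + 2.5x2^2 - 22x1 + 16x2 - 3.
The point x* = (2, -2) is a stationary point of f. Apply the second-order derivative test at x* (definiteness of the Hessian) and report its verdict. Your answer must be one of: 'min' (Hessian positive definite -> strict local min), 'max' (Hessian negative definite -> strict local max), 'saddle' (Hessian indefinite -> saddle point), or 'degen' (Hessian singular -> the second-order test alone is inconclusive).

Compute the Hessian H = grad^2 f:
  H = [[8, -3], [-3, 5]]
Verify stationarity: grad f(x*) = H x* + g = (0, 0).
Eigenvalues of H: 3.1459, 9.8541.
Both eigenvalues > 0, so H is positive definite -> x* is a strict local min.

min


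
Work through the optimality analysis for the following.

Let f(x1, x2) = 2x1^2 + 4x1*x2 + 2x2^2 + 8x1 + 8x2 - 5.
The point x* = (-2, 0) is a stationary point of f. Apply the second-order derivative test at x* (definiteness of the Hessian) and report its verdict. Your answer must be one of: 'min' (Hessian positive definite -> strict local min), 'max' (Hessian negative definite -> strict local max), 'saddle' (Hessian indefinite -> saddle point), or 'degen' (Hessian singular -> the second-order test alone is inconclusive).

Compute the Hessian H = grad^2 f:
  H = [[4, 4], [4, 4]]
Verify stationarity: grad f(x*) = H x* + g = (0, 0).
Eigenvalues of H: 0, 8.
H has a zero eigenvalue (singular; positive semidefinite but not definite), so H is neither positive definite, negative definite, nor indefinite. The second-order test alone is inconclusive -> degen.
(Indeed, f is constant along the null direction of H through x*, so x* is not a strict local extremum.)

degen


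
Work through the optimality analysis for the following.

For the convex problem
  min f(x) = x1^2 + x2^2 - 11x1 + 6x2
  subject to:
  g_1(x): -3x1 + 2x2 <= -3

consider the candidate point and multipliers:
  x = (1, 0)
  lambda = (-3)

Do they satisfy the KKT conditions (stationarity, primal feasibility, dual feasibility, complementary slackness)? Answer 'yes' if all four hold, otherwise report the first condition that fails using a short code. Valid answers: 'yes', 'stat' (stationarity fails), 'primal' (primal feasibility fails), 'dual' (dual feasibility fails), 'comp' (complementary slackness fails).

Gradient of f: grad f(x) = Q x + c = (-9, 6)
Constraint values g_i(x) = a_i^T x - b_i:
  g_1((1, 0)) = 0
Stationarity residual: grad f(x) + sum_i lambda_i a_i = (0, 0)
  -> stationarity OK
Primal feasibility (all g_i <= 0): OK
Dual feasibility (all lambda_i >= 0): FAILS
Complementary slackness (lambda_i * g_i(x) = 0 for all i): OK

Verdict: the first failing condition is dual_feasibility -> dual.

dual


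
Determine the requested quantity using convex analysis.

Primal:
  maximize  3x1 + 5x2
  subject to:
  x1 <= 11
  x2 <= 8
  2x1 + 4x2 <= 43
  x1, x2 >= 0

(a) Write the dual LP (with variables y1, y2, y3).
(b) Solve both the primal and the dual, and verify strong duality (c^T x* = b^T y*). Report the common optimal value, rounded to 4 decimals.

The standard primal-dual pair for 'max c^T x s.t. A x <= b, x >= 0' is:
  Dual:  min b^T y  s.t.  A^T y >= c,  y >= 0.

So the dual LP is:
  minimize  11y1 + 8y2 + 43y3
  subject to:
    y1 + 2y3 >= 3
    y2 + 4y3 >= 5
    y1, y2, y3 >= 0

Solving the primal: x* = (11, 5.25).
  primal value c^T x* = 59.25.
Solving the dual: y* = (0.5, 0, 1.25).
  dual value b^T y* = 59.25.
Strong duality: c^T x* = b^T y*. Confirmed.

59.25


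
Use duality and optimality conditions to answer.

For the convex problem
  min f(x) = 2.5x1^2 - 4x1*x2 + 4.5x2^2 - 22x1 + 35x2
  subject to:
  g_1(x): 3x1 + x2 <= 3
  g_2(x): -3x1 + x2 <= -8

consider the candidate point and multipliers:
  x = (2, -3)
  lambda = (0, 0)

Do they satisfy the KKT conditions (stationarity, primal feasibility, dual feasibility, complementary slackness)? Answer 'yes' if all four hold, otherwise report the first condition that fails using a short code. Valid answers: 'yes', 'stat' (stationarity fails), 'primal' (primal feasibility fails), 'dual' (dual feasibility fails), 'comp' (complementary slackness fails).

Gradient of f: grad f(x) = Q x + c = (0, 0)
Constraint values g_i(x) = a_i^T x - b_i:
  g_1((2, -3)) = 0
  g_2((2, -3)) = -1
Stationarity residual: grad f(x) + sum_i lambda_i a_i = (0, 0)
  -> stationarity OK
Primal feasibility (all g_i <= 0): OK
Dual feasibility (all lambda_i >= 0): OK
Complementary slackness (lambda_i * g_i(x) = 0 for all i): OK

Verdict: yes, KKT holds.

yes


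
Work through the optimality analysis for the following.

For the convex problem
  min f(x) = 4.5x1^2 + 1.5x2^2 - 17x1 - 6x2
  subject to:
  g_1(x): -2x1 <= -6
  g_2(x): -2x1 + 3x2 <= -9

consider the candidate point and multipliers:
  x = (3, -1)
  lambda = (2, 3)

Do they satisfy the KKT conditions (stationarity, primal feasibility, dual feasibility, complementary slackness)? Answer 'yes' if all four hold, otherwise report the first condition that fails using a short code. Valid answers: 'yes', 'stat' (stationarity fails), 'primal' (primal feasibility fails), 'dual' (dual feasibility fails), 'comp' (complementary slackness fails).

Gradient of f: grad f(x) = Q x + c = (10, -9)
Constraint values g_i(x) = a_i^T x - b_i:
  g_1((3, -1)) = 0
  g_2((3, -1)) = 0
Stationarity residual: grad f(x) + sum_i lambda_i a_i = (0, 0)
  -> stationarity OK
Primal feasibility (all g_i <= 0): OK
Dual feasibility (all lambda_i >= 0): OK
Complementary slackness (lambda_i * g_i(x) = 0 for all i): OK

Verdict: yes, KKT holds.

yes


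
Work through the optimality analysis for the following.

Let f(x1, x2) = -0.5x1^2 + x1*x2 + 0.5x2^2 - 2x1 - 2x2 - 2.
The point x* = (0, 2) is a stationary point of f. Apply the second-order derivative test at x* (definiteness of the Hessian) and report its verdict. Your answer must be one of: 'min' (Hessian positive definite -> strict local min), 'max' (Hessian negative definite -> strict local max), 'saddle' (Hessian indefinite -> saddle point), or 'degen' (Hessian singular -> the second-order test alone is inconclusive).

Compute the Hessian H = grad^2 f:
  H = [[-1, 1], [1, 1]]
Verify stationarity: grad f(x*) = H x* + g = (0, 0).
Eigenvalues of H: -1.4142, 1.4142.
Eigenvalues have mixed signs, so H is indefinite -> x* is a saddle point.

saddle


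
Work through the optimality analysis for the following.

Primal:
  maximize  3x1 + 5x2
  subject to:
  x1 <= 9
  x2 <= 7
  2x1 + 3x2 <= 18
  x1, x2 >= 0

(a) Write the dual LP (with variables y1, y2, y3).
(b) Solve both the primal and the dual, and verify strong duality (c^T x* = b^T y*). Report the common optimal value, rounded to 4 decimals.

The standard primal-dual pair for 'max c^T x s.t. A x <= b, x >= 0' is:
  Dual:  min b^T y  s.t.  A^T y >= c,  y >= 0.

So the dual LP is:
  minimize  9y1 + 7y2 + 18y3
  subject to:
    y1 + 2y3 >= 3
    y2 + 3y3 >= 5
    y1, y2, y3 >= 0

Solving the primal: x* = (0, 6).
  primal value c^T x* = 30.
Solving the dual: y* = (0, 0, 1.6667).
  dual value b^T y* = 30.
Strong duality: c^T x* = b^T y*. Confirmed.

30


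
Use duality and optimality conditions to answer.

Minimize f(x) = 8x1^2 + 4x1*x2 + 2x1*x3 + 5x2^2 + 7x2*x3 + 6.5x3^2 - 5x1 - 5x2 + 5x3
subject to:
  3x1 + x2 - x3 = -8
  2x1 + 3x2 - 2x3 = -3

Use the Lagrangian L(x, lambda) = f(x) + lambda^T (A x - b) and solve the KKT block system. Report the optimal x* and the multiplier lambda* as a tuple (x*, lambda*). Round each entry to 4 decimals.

Form the Lagrangian:
  L(x, lambda) = (1/2) x^T Q x + c^T x + lambda^T (A x - b)
Stationarity (grad_x L = 0): Q x + c + A^T lambda = 0.
Primal feasibility: A x = b.

This gives the KKT block system:
  [ Q   A^T ] [ x     ]   [-c ]
  [ A    0  ] [ lambda ] = [ b ]

Solving the linear system:
  x*      = (-2.9723, 1.1107, 0.1937)
  lambda* = (19.1897, -4.9209)
  f(x*)   = 74.5158

x* = (-2.9723, 1.1107, 0.1937), lambda* = (19.1897, -4.9209)


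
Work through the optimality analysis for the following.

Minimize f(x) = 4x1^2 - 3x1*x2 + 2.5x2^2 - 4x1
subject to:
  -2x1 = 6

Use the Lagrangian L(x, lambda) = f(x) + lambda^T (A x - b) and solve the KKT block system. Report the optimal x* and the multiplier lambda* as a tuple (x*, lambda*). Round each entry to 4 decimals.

Form the Lagrangian:
  L(x, lambda) = (1/2) x^T Q x + c^T x + lambda^T (A x - b)
Stationarity (grad_x L = 0): Q x + c + A^T lambda = 0.
Primal feasibility: A x = b.

This gives the KKT block system:
  [ Q   A^T ] [ x     ]   [-c ]
  [ A    0  ] [ lambda ] = [ b ]

Solving the linear system:
  x*      = (-3, -1.8)
  lambda* = (-11.3)
  f(x*)   = 39.9

x* = (-3, -1.8), lambda* = (-11.3)


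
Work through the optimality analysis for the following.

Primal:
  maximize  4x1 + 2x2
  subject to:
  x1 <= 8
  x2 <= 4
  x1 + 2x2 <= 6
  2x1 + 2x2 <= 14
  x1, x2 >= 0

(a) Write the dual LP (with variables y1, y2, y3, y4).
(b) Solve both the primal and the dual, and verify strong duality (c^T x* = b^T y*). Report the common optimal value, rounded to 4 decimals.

The standard primal-dual pair for 'max c^T x s.t. A x <= b, x >= 0' is:
  Dual:  min b^T y  s.t.  A^T y >= c,  y >= 0.

So the dual LP is:
  minimize  8y1 + 4y2 + 6y3 + 14y4
  subject to:
    y1 + y3 + 2y4 >= 4
    y2 + 2y3 + 2y4 >= 2
    y1, y2, y3, y4 >= 0

Solving the primal: x* = (6, 0).
  primal value c^T x* = 24.
Solving the dual: y* = (0, 0, 4, 0).
  dual value b^T y* = 24.
Strong duality: c^T x* = b^T y*. Confirmed.

24


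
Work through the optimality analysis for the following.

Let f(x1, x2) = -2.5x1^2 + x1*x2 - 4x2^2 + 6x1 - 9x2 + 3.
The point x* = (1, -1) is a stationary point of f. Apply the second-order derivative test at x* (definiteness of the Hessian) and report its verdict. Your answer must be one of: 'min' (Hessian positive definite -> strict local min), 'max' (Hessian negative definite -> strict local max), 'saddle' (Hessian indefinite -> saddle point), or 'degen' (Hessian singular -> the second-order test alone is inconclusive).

Compute the Hessian H = grad^2 f:
  H = [[-5, 1], [1, -8]]
Verify stationarity: grad f(x*) = H x* + g = (0, 0).
Eigenvalues of H: -8.3028, -4.6972.
Both eigenvalues < 0, so H is negative definite -> x* is a strict local max.

max
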